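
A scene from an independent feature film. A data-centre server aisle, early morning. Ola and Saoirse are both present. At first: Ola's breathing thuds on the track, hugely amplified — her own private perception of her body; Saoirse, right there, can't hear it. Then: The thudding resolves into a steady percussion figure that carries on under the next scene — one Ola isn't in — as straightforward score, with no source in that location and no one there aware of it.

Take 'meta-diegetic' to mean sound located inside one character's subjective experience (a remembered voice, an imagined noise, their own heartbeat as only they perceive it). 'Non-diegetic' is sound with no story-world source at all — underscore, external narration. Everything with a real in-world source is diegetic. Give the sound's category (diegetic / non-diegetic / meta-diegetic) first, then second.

First: it's Ola's subjective body sound, inaudible to Saoirse → meta-diegetic.
Second: detached from Ola and playing as sourceless score over a scene she isn't in — for the audience only → non-diegetic.

meta-diegetic, non-diegetic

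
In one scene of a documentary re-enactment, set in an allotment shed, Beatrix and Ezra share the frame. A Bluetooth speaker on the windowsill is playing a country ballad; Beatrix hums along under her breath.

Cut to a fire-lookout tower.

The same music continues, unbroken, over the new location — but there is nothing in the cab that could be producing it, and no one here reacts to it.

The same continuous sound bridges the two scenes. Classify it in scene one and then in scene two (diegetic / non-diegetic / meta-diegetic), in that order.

diegetic, non-diegetic

Scene one: a Bluetooth speaker is an on-screen source and Beatrix reacts to it → diegetic.
Scene two: there is no source in the cab and no one hears it — it's now underscore → non-diegetic.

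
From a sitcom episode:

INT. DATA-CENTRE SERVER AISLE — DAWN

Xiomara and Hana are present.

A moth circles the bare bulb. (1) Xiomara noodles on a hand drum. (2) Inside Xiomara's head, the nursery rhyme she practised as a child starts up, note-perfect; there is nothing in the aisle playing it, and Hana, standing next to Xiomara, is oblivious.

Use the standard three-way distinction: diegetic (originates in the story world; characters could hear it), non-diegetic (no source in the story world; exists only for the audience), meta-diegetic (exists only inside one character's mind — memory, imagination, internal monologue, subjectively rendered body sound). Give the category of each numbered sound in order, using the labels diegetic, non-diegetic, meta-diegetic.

diegetic, meta-diegetic

(1) is diegetic: Xiomara is producing the music live, in the story world.
(2) it lives in Xiomara's subjectivity, not in the aisle → meta-diegetic.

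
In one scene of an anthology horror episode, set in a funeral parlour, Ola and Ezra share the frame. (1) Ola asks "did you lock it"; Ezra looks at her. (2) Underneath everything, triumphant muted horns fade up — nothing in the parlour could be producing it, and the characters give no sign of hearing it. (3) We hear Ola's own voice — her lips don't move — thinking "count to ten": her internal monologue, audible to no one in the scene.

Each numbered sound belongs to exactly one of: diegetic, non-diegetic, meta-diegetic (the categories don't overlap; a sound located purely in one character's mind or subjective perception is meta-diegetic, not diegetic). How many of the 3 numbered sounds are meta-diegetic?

Sound (1): Ola is a character speaking aloud in the scene, so diegetic.
(2) it has no source in the story world and no character can hear it — it's underscore → non-diegetic.
(3) is meta-diegetic: it's Ola's unspoken thought, heard only by the audience via her subjectivity.
Meta-diegetic: (3) — that's 1.

1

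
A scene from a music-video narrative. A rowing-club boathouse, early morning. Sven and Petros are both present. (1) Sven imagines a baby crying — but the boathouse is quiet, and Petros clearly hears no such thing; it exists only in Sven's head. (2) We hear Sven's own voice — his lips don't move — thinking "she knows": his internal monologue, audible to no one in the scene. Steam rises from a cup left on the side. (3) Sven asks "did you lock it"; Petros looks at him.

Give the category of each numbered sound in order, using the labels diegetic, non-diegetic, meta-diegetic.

meta-diegetic, meta-diegetic, diegetic

Sound (1): Sven alone 'hears' it — an imagined sound, not present in the space, so meta-diegetic.
(2) is meta-diegetic: internal monologue — inside Sven's mind, not spoken into the scene.
(3) is diegetic: Sven is a character speaking aloud in the scene.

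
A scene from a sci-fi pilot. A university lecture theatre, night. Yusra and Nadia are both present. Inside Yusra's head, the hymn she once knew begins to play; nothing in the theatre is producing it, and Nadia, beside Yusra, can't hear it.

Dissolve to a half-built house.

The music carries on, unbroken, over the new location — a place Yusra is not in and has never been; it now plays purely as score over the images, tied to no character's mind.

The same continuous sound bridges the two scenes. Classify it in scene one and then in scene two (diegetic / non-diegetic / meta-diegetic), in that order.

meta-diegetic, non-diegetic

Scene one: the music exists only inside Yusra's mind; Nadia can't hear it → meta-diegetic.
Scene two: it's detached from Yusra entirely and plays over unrelated images with no in-world source — conventional underscore → non-diegetic.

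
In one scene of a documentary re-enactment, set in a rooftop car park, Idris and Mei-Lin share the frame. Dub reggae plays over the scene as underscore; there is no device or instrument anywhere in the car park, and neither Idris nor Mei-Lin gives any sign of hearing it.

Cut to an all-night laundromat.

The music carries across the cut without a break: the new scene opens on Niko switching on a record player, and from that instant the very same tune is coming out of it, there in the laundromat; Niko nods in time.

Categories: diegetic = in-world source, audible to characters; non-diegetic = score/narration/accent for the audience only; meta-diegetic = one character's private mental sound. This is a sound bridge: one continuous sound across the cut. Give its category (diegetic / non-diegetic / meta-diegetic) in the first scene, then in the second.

Scene one: there's no in-world source anywhere and no character hears it — underscore for the audience only → non-diegetic.
Scene two: once Niko turns on a record player, the music has a real source in the story world and Niko reacts to it → diegetic.

non-diegetic, diegetic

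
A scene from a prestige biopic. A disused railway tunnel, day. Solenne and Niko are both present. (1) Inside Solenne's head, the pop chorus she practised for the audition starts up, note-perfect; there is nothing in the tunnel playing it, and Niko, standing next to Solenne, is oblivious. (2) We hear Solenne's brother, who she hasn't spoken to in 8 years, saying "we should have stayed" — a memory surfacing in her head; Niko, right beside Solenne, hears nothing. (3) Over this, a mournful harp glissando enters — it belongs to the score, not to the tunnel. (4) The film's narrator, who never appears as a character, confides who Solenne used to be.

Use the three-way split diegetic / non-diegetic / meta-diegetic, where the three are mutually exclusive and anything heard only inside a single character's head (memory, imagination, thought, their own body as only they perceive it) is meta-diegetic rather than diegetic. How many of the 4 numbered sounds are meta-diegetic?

(1) is meta-diegetic: the music is a memory playing inside Solenne's mind alone; no real-world source, Niko can't hear it.
Sound (2): a remembered line, private to Solenne — not present in the room, not audible to Niko, so meta-diegetic.
(3) score with no on-screen or off-screen source; it exists for the audience alone → non-diegetic.
Sound (4): the narrator exists outside the story world, addressing only the audience, so non-diegetic.
So 2 of the 4 are meta-diegetic: (1), (2).

2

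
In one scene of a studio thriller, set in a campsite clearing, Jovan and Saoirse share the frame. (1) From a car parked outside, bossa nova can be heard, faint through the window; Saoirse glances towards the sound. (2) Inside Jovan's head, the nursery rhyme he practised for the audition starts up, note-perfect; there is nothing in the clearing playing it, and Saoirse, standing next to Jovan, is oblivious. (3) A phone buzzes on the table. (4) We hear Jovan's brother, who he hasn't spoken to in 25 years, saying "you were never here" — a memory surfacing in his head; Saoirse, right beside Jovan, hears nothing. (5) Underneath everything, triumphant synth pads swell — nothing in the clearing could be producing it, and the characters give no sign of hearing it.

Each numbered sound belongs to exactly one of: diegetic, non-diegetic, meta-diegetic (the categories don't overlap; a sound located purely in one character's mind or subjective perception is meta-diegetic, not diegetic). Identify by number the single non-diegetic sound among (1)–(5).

Sound (1): the music has an off-screen but real-world source and a character hears it, so diegetic.
(2) the music is a memory playing inside Jovan's mind alone; no real-world source, Saoirse can't hear it → meta-diegetic.
(3) the sound comes from a phone physically present in the location → diegetic.
(4) the voice is a memory playing only inside Jovan's mind; Saoirse can't hear it → meta-diegetic.
Sound (5): score with no on-screen or off-screen source; it exists for the audience alone, so non-diegetic.
Only (5) is non-diegetic.

5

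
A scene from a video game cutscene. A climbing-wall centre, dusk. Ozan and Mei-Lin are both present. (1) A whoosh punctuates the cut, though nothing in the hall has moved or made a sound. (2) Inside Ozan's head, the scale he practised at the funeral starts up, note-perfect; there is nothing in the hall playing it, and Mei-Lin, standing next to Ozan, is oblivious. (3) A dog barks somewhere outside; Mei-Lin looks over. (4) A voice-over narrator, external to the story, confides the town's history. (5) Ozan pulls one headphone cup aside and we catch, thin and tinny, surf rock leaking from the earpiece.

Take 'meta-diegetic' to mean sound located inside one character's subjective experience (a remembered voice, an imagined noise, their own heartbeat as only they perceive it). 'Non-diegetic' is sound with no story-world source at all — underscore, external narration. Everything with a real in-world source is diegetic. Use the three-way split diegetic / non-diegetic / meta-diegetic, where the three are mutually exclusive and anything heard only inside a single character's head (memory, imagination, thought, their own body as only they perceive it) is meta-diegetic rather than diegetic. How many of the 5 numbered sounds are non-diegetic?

(1) is non-diegetic: an editorial stinger — it belongs to the cut, not the story world.
(2) is meta-diegetic: the music is a memory playing inside Ozan's mind alone; no real-world source, Mei-Lin can't hear it.
(3) is diegetic: the sound comes from a dog physically present in the location.
(4) external voice-over — not a character, not heard by anyone in the scene → non-diegetic.
Sound (5): the headphones are an on-screen source, so diegetic.
So 2 of the 5 are non-diegetic: (1), (4).

2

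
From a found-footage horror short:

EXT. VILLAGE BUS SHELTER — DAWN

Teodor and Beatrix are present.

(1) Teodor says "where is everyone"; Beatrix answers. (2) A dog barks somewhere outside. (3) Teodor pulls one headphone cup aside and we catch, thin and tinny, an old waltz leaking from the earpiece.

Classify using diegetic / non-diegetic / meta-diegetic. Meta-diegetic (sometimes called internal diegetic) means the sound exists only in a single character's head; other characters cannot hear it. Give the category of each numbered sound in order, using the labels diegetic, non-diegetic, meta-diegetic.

(1) Teodor is a character speaking aloud in the scene → diegetic.
(2) is diegetic: the sound comes from a dog physically present in the location.
(3) is diegetic: the headphones are an on-screen source.

diegetic, diegetic, diegetic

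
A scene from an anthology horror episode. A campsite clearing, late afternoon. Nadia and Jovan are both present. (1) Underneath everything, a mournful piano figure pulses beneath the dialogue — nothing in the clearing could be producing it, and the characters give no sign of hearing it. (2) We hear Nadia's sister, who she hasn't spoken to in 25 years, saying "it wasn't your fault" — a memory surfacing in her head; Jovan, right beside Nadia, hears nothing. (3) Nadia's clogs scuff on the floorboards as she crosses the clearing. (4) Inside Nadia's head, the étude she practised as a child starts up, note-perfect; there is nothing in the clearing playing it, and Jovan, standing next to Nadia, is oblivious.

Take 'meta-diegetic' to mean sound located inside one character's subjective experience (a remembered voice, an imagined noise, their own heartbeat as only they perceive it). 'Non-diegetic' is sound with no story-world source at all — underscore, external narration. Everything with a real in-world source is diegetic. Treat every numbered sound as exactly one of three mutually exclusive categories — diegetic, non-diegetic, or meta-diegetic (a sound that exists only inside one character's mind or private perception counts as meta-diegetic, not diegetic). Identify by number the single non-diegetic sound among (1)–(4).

1

Sound (1): nothing in the clearing produces it and the characters don't hear it — pure soundtrack, so non-diegetic.
Sound (2): it's Nadia's recollection rendered as sound; the other character can't hear it, so meta-diegetic.
(3) Nadia's footsteps are produced in the story world → diegetic.
(4) remembered music, private to Nadia — Jovan is oblivious because it isn't in the room → meta-diegetic.
Only (1) is non-diegetic.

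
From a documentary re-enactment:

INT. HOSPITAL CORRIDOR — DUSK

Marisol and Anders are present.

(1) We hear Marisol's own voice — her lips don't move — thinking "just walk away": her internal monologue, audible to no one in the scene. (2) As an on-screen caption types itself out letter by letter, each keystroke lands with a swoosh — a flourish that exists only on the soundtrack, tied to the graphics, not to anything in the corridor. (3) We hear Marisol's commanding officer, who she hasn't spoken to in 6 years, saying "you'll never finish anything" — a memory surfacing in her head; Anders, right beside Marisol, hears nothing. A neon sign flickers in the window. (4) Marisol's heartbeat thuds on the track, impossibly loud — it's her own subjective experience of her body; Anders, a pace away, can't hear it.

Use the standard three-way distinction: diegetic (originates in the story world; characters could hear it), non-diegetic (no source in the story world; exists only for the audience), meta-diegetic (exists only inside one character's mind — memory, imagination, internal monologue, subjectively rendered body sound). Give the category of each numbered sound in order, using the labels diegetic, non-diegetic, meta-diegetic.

meta-diegetic, non-diegetic, meta-diegetic, meta-diegetic

(1) Marisol's thought-voice: a private mental sound no other character can hear → meta-diegetic.
(2) sound married to a title/caption — outside the diegesis by definition → non-diegetic.
(3) is meta-diegetic: the voice is a memory playing only inside Marisol's mind; Anders can't hear it.
(4) is meta-diegetic: point-of-audition from inside Marisol's body; not a sound in the room.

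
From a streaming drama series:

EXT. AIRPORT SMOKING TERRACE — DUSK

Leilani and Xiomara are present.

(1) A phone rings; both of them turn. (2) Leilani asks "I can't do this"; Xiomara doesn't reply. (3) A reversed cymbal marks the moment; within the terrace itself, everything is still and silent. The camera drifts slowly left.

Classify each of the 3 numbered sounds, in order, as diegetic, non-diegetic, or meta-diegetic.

diegetic, diegetic, non-diegetic

Sound (1): an in-world source (a phone); characters could hear it, so diegetic.
Sound (2): spoken by a character present in the story world, so diegetic.
(3) is non-diegetic: an editorial stinger — it belongs to the cut, not the story world.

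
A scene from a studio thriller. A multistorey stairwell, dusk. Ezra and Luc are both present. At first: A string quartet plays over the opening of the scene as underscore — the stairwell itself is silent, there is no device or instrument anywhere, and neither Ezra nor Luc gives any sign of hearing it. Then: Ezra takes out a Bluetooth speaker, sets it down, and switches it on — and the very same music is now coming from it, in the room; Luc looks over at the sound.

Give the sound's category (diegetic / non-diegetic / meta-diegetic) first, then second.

non-diegetic, diegetic

First: no in-world source exists and no character can hear it — underscore → non-diegetic.
Second: a Bluetooth speaker is now a real source in the story world and the characters hear it → diegetic.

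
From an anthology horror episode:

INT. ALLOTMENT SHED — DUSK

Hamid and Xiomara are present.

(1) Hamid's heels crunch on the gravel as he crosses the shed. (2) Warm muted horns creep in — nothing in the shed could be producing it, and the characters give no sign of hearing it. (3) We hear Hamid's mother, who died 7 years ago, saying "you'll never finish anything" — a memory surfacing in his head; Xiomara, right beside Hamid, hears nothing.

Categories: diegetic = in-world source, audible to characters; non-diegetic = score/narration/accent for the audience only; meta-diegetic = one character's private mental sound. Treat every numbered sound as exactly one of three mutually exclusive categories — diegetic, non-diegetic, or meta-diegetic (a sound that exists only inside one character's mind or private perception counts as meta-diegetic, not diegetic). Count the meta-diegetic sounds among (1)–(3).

(1) Hamid's footsteps are produced in the story world → diegetic.
(2) nothing in the shed produces it and the characters don't hear it — pure soundtrack → non-diegetic.
(3) is meta-diegetic: a remembered line, private to Hamid — not present in the room, not audible to Xiomara.
Meta-diegetic: (3) — that's 1.

1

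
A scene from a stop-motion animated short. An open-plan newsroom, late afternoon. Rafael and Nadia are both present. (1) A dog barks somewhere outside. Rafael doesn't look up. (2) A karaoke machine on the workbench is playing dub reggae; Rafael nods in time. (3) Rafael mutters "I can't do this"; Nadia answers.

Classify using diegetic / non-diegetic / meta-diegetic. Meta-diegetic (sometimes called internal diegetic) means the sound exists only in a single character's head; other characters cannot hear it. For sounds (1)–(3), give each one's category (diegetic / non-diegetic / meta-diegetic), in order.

diegetic, diegetic, diegetic

Sound (1): an in-world source (a dog); characters could hear it, so diegetic.
(2) is diegetic: the music comes from an on-screen device that Rafael responds to.
(3) spoken by a character present in the story world → diegetic.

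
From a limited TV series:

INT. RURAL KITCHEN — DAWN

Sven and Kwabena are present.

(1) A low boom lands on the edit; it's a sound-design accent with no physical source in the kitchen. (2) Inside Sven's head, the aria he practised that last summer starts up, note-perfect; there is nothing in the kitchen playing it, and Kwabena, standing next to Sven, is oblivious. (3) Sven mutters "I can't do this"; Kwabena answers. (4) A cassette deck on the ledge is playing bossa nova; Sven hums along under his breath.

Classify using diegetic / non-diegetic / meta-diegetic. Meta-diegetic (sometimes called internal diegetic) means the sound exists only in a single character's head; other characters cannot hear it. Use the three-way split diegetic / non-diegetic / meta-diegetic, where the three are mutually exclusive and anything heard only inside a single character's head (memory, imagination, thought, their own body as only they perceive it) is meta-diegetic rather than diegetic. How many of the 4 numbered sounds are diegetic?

(1) nothing in the scene produces it; it's an accent added for the audience → non-diegetic.
Sound (2): it lives in Sven's subjectivity, not in the kitchen, so meta-diegetic.
(3) spoken by a character present in the story world → diegetic.
Sound (4): a cassette deck is a physical source in the scene and Sven reacts to it, so diegetic.
So 2 of the 4 are diegetic: (3), (4).

2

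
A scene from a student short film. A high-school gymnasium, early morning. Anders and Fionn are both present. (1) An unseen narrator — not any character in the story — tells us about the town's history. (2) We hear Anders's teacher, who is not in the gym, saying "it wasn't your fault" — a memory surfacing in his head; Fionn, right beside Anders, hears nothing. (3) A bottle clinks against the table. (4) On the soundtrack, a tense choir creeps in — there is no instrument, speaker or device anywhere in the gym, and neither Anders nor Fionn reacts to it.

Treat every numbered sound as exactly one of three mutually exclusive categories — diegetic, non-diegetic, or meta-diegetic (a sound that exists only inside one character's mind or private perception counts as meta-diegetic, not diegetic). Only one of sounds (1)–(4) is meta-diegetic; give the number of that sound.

2

(1) is non-diegetic: the narrator exists outside the story world, addressing only the audience.
Sound (2): the voice is a memory playing only inside Anders's mind; Fionn can't hear it, so meta-diegetic.
(3) an in-world source (a bottle); characters could hear it → diegetic.
Sound (4): it has no source in the story world and no character can hear it — it's underscore, so non-diegetic.
Only (2) is meta-diegetic.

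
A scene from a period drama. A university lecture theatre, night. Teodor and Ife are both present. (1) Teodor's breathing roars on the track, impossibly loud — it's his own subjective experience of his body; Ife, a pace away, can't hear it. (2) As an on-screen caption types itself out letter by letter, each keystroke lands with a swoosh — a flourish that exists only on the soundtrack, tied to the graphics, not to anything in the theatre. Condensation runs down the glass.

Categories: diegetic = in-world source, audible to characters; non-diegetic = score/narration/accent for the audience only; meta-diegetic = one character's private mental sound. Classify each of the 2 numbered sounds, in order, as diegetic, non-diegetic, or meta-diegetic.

(1) is meta-diegetic: a subjective body sound — Teodor's private perception, inaudible to Ife.
(2) is non-diegetic: it accompanies on-screen graphics, not anything inside the story world.

meta-diegetic, non-diegetic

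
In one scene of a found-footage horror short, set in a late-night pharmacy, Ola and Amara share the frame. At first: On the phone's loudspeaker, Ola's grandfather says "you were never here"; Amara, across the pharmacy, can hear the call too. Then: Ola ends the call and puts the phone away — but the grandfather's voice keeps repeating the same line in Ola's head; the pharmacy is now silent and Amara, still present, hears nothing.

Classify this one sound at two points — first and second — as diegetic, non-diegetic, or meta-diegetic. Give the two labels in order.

diegetic, meta-diegetic

First: the loudspeaker is an in-world source; both Ola and Amara hear the call → diegetic.
Second: with the phone off, the voice continues only as Ola's private mental replay — Amara can't hear it → meta-diegetic.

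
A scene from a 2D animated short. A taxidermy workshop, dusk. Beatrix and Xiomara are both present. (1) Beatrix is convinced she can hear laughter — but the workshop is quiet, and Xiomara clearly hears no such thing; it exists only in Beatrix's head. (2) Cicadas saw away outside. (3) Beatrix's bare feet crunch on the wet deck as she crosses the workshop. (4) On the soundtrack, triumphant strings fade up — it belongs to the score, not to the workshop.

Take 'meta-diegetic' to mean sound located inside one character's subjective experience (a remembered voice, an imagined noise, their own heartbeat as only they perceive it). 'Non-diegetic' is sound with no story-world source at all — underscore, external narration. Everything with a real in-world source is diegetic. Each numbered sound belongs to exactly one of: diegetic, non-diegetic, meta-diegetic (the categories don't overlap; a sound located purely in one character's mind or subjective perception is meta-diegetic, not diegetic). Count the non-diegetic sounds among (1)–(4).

1

Sound (1): the sound is imagined by Beatrix; nothing in the story world is producing it and Xiomara can't hear it, so meta-diegetic.
(2) cicadas is part of the location's real environment → diegetic.
(3) is diegetic: Beatrix's footsteps are produced in the story world.
Sound (4): score with no on-screen or off-screen source; it exists for the audience alone, so non-diegetic.
Non-diegetic: (4) — that's 1.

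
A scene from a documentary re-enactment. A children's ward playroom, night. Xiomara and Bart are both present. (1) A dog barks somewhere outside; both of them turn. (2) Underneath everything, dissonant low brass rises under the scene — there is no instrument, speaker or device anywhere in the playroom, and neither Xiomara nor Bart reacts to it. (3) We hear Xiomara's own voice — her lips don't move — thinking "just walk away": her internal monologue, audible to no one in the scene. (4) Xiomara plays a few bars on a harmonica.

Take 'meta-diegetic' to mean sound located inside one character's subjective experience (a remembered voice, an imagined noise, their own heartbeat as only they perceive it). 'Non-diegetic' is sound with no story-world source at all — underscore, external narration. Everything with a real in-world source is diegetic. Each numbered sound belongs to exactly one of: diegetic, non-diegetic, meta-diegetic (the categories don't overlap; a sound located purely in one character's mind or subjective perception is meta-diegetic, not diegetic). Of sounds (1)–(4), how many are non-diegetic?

1

Sound (1): the sound comes from a dog physically present in the location, so diegetic.
Sound (2): it has no source in the story world and no character can hear it — it's underscore, so non-diegetic.
(3) is meta-diegetic: Xiomara's thought-voice: a private mental sound no other character can hear.
Sound (4): Xiomara is producing the music live, in the story world, so diegetic.
So 1 of the 4 is non-diegetic: (2).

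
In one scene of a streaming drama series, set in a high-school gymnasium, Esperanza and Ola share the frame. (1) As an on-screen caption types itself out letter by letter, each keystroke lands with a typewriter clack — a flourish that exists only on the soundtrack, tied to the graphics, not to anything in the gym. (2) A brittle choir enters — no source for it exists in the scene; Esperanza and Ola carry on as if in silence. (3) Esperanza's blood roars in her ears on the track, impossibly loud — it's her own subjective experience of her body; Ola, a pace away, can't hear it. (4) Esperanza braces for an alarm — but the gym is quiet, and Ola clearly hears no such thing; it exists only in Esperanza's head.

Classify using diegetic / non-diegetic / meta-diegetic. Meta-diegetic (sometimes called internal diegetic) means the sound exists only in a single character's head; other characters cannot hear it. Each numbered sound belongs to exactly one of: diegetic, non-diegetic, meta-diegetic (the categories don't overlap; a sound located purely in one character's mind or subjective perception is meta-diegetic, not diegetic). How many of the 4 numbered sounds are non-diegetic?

(1) is non-diegetic: it accompanies on-screen graphics, not anything inside the story world.
(2) is non-diegetic: it has no source in the story world and no character can hear it — it's underscore.
Sound (3): a subjective body sound — Esperanza's private perception, inaudible to Ola, so meta-diegetic.
(4) Esperanza alone 'hears' it — an imagined sound, not present in the space → meta-diegetic.
So 2 of the 4 are non-diegetic: (1), (2).

2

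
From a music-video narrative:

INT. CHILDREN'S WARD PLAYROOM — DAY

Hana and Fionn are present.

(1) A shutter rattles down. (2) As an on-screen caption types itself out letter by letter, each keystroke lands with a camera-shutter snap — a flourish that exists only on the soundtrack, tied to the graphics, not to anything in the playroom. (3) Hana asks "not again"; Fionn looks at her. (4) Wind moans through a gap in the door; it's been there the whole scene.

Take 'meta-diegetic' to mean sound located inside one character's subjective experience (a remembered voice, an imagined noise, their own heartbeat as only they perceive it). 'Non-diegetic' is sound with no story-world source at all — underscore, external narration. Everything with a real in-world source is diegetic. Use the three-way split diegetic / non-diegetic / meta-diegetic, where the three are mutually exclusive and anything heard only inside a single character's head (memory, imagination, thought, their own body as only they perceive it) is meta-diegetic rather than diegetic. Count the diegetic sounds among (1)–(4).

Sound (1): a shutter is a real object/event in the scene's world, so diegetic.
(2) is non-diegetic: it accompanies on-screen graphics, not anything inside the story world.
Sound (3): spoken by a character present in the story world, so diegetic.
(4) wind is part of the location's real environment → diegetic.
So 3 of the 4 are diegetic: (1), (3), (4).

3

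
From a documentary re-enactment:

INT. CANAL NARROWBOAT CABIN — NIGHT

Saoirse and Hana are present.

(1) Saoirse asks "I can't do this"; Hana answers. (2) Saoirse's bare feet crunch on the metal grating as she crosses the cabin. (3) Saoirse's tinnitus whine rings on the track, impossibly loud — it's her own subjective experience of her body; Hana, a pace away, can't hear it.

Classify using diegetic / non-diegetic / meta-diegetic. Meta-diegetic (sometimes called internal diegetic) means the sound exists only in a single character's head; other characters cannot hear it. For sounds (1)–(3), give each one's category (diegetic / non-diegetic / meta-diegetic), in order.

(1) is diegetic: on-screen dialogue — Saoirse speaks and Hana is there to hear.
Sound (2): Saoirse's footsteps are produced in the story world, so diegetic.
(3) is meta-diegetic: a subjective body sound — Saoirse's private perception, inaudible to Hana.

diegetic, diegetic, meta-diegetic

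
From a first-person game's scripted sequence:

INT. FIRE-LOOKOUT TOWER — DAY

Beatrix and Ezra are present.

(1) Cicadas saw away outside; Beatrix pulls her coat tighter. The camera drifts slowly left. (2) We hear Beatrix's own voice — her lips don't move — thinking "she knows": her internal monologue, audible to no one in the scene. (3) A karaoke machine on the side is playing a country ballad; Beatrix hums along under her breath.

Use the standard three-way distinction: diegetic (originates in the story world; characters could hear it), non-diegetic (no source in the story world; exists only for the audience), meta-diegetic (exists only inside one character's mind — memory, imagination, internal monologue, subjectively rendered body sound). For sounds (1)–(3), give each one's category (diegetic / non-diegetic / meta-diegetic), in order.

(1) is diegetic: cicadas is part of the location's real environment.
(2) Beatrix's thought-voice: a private mental sound no other character can hear → meta-diegetic.
Sound (3): source music from a karaoke machine, which exists in the story world, so diegetic.

diegetic, meta-diegetic, diegetic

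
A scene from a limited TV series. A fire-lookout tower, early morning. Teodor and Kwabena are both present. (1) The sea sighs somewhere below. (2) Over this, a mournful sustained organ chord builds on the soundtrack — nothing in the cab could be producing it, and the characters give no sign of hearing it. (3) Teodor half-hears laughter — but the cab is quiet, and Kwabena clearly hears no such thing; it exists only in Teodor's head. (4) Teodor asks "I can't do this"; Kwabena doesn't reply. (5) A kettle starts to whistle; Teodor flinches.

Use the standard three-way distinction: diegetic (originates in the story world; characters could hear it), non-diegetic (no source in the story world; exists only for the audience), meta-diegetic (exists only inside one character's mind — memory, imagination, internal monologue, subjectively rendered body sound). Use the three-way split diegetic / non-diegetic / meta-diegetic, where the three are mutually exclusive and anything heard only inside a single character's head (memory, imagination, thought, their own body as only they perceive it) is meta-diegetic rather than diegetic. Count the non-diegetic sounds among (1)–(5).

Sound (1): the sea is part of the location's real environment, so diegetic.
(2) is non-diegetic: score with no on-screen or off-screen source; it exists for the audience alone.
(3) is meta-diegetic: the sound is imagined by Teodor; nothing in the story world is producing it and Kwabena can't hear it.
(4) is diegetic: Teodor is a character speaking aloud in the scene.
(5) is diegetic: a kettle is a real object/event in the scene's world.
Non-diegetic: (2) — that's 1.

1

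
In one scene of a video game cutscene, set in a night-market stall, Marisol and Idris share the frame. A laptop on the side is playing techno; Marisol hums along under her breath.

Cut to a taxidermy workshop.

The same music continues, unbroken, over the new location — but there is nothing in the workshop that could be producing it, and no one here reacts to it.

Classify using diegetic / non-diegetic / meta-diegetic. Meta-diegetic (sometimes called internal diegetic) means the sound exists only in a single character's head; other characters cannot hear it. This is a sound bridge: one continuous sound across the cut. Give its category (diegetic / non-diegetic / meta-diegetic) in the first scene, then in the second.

diegetic, non-diegetic

Scene one: a laptop is an on-screen source and Marisol reacts to it → diegetic.
Scene two: there is no source in the workshop and no one hears it — it's now underscore → non-diegetic.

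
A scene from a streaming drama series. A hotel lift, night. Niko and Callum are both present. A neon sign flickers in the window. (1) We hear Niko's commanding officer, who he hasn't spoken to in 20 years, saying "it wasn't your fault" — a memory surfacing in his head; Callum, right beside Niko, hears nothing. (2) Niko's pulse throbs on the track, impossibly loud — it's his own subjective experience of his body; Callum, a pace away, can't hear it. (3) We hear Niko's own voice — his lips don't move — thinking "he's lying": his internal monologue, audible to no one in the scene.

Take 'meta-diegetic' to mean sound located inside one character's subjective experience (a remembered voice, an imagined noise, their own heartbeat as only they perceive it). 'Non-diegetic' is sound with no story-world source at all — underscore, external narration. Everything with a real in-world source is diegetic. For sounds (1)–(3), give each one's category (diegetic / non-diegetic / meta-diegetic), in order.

meta-diegetic, meta-diegetic, meta-diegetic

(1) is meta-diegetic: a remembered line, private to Niko — not present in the room, not audible to Callum.
(2) a subjective body sound — Niko's private perception, inaudible to Callum → meta-diegetic.
(3) Niko's thought-voice: a private mental sound no other character can hear → meta-diegetic.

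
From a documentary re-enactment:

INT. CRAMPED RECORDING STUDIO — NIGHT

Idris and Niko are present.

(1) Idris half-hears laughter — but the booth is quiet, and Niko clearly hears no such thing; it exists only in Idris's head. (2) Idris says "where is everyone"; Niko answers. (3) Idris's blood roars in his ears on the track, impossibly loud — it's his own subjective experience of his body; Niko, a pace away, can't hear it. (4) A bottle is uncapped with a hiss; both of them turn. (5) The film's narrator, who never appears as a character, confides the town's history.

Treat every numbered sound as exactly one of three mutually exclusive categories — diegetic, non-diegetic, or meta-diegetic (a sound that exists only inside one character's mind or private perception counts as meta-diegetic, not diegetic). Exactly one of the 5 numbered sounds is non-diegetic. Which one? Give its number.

5

(1) is meta-diegetic: the sound is imagined by Idris; nothing in the story world is producing it and Niko can't hear it.
Sound (2): Idris is a character speaking aloud in the scene, so diegetic.
Sound (3): it's Idris's internal bodily sensation rendered as sound; only Idris 'hears' it, so meta-diegetic.
Sound (4): an in-world source (a bottle); characters could hear it, so diegetic.
(5) is non-diegetic: external voice-over — not a character, not heard by anyone in the scene.
Only (5) is non-diegetic.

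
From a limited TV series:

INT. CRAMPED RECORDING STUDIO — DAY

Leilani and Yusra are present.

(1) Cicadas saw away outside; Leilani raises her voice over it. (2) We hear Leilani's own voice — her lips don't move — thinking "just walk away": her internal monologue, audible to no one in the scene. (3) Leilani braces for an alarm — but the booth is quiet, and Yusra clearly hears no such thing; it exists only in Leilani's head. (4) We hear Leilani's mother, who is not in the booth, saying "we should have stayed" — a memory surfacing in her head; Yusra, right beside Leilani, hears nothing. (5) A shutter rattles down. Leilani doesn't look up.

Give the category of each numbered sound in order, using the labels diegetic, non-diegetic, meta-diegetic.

diegetic, meta-diegetic, meta-diegetic, meta-diegetic, diegetic

Sound (1): it's the actual ambient sound of the location, so diegetic.
Sound (2): Leilani's thought-voice: a private mental sound no other character can hear, so meta-diegetic.
(3) subjective to Leilani: the booth is silent and Yusra hears nothing → meta-diegetic.
(4) is meta-diegetic: a remembered line, private to Leilani — not present in the room, not audible to Yusra.
(5) the sound comes from a shutter physically present in the location → diegetic.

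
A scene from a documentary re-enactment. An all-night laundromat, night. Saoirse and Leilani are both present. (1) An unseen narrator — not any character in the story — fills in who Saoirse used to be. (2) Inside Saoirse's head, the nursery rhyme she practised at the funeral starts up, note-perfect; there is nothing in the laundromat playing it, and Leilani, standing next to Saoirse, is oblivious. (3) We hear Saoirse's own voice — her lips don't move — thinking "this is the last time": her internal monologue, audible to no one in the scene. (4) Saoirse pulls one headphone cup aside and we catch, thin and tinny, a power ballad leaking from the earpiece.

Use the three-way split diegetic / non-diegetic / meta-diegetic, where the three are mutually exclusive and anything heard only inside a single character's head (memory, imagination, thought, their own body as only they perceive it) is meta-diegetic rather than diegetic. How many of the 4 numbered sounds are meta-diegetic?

(1) the narrator exists outside the story world, addressing only the audience → non-diegetic.
Sound (2): the music is a memory playing inside Saoirse's mind alone; no real-world source, Leilani can't hear it, so meta-diegetic.
(3) is meta-diegetic: internal monologue — inside Saoirse's mind, not spoken into the scene.
(4) the headphones are an on-screen source → diegetic.
So 2 of the 4 are meta-diegetic: (2), (3).

2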